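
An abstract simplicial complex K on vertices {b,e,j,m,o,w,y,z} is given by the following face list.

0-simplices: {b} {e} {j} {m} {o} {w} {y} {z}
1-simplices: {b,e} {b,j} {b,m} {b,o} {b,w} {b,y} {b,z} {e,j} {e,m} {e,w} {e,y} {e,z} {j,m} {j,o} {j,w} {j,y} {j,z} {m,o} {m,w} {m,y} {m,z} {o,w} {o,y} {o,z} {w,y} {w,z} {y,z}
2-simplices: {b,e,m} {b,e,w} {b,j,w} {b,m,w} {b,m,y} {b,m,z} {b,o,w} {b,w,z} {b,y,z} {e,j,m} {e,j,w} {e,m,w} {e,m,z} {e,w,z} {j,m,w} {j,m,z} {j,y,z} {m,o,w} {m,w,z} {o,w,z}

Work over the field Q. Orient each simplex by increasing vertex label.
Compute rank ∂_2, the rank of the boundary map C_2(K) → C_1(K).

rank∂_2=16

n_0=8 n_1=27 n_2=20  [Q]
∂1: piv[be,bj,bm,bo,bw,by,bz] rk=7  ker:ej,em,ew,ey,ez,jm,jo,jw,jy,jz,mo,mw,my,mz,ow,oy,oz,wy,wz,yz
∂2: piv[bem,bew,bjw,bmw,bmy,bmz,bow,bwz,byz,ejm,ejw,emz,jmz,jyz,mow,owz] rk=16  ker:emw,ewz,jmw,mwz
rk∂_2=16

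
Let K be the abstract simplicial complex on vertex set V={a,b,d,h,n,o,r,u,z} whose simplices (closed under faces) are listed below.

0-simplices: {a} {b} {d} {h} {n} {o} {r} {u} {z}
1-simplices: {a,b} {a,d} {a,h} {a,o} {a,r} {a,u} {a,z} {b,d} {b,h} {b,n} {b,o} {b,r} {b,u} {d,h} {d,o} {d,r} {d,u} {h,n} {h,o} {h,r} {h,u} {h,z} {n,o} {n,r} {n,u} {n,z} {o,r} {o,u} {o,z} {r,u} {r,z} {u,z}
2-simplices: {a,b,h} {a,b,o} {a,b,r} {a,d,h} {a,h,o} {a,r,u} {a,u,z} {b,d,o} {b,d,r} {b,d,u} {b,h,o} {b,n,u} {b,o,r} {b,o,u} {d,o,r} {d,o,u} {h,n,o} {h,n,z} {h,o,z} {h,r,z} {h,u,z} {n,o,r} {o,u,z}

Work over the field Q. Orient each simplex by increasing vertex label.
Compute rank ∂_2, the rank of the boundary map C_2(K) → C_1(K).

n_0=9 n_1=32 n_2=23  [Q]
∂1: piv[ab,ad,ah,ao,ar,au,az,bn] rk=8  ker:bd,bh,bo,br,bu,dh,do,dr,du,hn,ho,hr,hu,hz,no,nr,nu,nz,or,ou,oz,ru,rz,uz
∂2: piv[abh,abo,abr,adh,aho,aru,auz,bdo,bdr,bdu,bnu,bor,bou,hno,hnz,hoz,hrz,huz,nor,ouz] rk=20  ker:bho,dor,dou
rk∂_2=20

rank∂_2=20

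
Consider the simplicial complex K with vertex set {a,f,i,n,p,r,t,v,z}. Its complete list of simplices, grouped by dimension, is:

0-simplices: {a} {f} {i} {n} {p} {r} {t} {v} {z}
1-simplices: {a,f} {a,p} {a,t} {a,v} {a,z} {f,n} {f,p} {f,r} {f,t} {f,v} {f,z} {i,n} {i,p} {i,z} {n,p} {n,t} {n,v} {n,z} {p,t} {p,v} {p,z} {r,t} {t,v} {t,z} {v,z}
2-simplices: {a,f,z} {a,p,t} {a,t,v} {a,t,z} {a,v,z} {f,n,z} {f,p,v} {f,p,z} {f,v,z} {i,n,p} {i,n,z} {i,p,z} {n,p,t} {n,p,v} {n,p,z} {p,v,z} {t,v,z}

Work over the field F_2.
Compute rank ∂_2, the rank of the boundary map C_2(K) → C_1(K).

n_0=9 n_1=25 n_2=17  [Z2]
∂1: piv[af,ap,at,av,az,fn,fr,in] rk=8  ker:fp,ft,fv,fz,ip,iz,np,nt,nv,nz,pt,pv,pz,rt,tv,tz,vz
∂2: piv[afz,apt,atv,atz,avz,fnz,fpv,fpz,fvz,inp,inz,ipz,npt,npv] rk=14  ker:npz,pvz,tvz
rk∂_2=14

rank∂_2=14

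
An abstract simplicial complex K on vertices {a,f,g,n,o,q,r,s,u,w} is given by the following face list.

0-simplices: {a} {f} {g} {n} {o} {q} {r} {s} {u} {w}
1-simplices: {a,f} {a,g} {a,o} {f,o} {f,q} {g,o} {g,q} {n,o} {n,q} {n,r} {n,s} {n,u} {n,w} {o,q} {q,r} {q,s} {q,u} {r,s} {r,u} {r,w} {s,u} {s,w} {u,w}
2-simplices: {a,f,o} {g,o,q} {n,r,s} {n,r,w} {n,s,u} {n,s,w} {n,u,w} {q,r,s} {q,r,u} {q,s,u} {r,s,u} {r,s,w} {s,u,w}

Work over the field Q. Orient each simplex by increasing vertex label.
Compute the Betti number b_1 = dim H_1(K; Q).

n_0=10 n_1=23 n_2=13  [Q]
∂1: piv[af,ag,ao,fq,no,nr,ns,nu,nw] rk=9  ker:fo,go,gq,nq,oq,qr,qs,qu,rs,ru,rw,su,sw,uw
∂2: piv[afo,goq,nrs,nrw,nsu,nsw,nuw,qrs,qru,qsu] rk=10  ker:rsu,rsw,suw
b_1=(23−9)−10=4

b_1=4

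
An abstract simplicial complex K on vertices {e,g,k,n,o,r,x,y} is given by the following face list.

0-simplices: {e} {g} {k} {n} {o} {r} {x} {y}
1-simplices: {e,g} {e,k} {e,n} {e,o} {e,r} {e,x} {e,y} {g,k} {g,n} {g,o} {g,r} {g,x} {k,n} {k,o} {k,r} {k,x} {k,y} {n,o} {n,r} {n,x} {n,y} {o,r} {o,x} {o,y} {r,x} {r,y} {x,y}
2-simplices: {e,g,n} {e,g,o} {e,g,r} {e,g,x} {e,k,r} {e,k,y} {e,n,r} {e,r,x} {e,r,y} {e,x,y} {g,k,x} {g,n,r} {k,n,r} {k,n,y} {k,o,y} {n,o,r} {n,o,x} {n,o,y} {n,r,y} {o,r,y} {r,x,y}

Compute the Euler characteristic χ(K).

χ(K)=2

n_0=8 n_1=27 n_2=21
χ=+8−27+21=2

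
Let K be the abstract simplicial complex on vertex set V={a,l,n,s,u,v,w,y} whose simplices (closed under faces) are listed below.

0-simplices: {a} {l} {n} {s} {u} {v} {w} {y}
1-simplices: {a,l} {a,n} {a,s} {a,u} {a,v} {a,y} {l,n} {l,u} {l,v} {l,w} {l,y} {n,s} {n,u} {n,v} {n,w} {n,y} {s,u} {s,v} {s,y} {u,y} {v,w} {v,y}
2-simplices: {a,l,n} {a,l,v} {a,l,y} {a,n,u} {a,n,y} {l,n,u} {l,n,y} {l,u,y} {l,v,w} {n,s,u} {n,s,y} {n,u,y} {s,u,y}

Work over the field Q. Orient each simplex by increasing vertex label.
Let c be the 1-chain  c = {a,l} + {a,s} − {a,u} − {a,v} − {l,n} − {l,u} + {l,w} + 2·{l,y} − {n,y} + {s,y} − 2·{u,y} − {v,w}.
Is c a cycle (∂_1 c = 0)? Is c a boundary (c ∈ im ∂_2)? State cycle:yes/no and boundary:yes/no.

n_0=8 n_1=22 n_2=13  [Q]
∂1: piv[al,an,as,au,av,ay,lw] rk=7  ker:ln,lu,lv,ly,ns,nu,nv,nw,ny,su,sv,sy,uy,vw,vy
∂2: piv[aln,alv,aly,anu,any,lnu,luy,lvw,nsu,nsy] rk=10  ker:lny,nuy,suy
∂1c = 0
c vs im∂2: residual ≠ 0 ⇒ not boundary

cycle:yes boundary:no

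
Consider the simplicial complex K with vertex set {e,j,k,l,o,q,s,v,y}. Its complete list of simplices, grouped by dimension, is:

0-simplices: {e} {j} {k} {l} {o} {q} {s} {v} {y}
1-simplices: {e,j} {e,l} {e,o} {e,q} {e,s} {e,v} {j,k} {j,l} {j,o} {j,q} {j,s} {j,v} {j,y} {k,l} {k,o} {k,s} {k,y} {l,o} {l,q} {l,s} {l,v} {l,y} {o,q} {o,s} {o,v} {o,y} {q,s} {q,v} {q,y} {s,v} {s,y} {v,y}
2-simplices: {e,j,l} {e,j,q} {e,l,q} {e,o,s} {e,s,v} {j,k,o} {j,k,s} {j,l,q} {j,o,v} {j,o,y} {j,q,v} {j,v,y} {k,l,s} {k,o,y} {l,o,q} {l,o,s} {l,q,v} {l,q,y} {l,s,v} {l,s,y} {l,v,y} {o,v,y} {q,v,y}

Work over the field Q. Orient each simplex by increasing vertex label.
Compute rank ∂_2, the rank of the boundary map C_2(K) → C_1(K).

rank∂_2=20

n_0=9 n_1=32 n_2=23  [Q]
∂1: piv[ej,el,eo,eq,es,ev,jk,jy] rk=8  ker:jl,jo,jq,js,jv,kl,ko,ks,ky,lo,lq,ls,lv,ly,oq,os,ov,oy,qs,qv,qy,sv,sy,vy
∂2: piv[ejl,ejq,elq,eos,esv,jko,jks,jov,joy,jqv,jvy,kls,koy,loq,los,lqv,lqy,lsv,lsy,lvy] rk=20  ker:jlq,ovy,qvy
rk∂_2=20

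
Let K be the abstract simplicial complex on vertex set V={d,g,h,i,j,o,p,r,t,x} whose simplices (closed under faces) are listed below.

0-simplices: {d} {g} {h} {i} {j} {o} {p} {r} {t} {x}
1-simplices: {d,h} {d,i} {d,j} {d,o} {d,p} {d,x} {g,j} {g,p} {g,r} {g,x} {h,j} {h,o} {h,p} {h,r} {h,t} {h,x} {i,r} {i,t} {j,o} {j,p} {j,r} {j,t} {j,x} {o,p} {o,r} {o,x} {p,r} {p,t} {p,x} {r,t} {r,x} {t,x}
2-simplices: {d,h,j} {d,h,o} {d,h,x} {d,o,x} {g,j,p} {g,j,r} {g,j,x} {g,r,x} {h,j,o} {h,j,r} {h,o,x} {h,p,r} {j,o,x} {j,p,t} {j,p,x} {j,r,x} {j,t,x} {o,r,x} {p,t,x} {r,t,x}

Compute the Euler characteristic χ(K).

χ(K)=-2

n_0=10 n_1=32 n_2=20
χ=+10−32+20=-2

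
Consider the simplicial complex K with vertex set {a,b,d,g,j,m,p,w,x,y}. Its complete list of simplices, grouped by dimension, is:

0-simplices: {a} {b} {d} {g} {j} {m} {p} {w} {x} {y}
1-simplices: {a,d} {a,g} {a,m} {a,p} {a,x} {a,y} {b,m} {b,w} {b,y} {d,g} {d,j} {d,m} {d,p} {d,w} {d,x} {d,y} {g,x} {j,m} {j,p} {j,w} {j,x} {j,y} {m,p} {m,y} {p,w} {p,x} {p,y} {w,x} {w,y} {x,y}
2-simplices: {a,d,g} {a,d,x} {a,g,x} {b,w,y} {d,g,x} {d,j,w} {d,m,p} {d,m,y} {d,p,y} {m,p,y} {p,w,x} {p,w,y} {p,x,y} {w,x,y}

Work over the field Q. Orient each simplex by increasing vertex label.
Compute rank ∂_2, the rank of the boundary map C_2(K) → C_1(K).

n_0=10 n_1=30 n_2=14  [Q]
∂1: piv[ad,ag,am,ap,ax,ay,bm,bw,dj] rk=9  ker:by,dg,dm,dp,dw,dx,dy,gx,jm,jp,jw,jx,jy,mp,my,pw,px,py,wx,wy,xy
∂2: piv[adg,adx,agx,bwy,djw,dmp,dmy,dpy,pwx,pwy,pxy] rk=11  ker:dgx,mpy,wxy
rk∂_2=11

rank∂_2=11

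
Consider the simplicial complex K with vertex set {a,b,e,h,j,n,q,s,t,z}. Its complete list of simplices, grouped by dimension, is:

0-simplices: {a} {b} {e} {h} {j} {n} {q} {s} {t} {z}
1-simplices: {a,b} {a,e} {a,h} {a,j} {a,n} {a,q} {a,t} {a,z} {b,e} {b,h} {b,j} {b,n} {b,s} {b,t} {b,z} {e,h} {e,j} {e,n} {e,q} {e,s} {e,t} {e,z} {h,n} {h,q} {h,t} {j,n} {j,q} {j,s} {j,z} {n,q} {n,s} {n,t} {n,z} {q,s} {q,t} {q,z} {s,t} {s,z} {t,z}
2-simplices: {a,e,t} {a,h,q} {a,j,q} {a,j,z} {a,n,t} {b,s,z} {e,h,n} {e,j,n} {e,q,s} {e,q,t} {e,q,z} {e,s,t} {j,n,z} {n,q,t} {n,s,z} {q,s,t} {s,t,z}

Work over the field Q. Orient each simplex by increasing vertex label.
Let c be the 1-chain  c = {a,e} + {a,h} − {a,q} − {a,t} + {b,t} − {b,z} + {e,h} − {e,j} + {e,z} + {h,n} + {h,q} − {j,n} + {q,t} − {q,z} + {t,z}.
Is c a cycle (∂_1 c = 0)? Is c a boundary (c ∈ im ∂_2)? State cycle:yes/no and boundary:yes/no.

n_0=10 n_1=39 n_2=17  [Q]
∂1: piv[ab,ae,ah,aj,an,aq,at,az,bs] rk=9  ker:be,bh,bj,bn,bt,bz,eh,ej,en,eq,es,et,ez,hn,hq,ht,jn,jq,js,jz,nq,ns,nt,nz,qs,qt,qz,st,sz,tz
∂2: piv[aet,ahq,ajq,ajz,ant,bsz,ehn,ejn,eqs,eqt,eqz,est,jnz,nqt,nsz,stz] rk=16  ker:qst
∂1c = 0
c vs im∂2: residual ≠ 0 ⇒ not boundary

cycle:yes boundary:no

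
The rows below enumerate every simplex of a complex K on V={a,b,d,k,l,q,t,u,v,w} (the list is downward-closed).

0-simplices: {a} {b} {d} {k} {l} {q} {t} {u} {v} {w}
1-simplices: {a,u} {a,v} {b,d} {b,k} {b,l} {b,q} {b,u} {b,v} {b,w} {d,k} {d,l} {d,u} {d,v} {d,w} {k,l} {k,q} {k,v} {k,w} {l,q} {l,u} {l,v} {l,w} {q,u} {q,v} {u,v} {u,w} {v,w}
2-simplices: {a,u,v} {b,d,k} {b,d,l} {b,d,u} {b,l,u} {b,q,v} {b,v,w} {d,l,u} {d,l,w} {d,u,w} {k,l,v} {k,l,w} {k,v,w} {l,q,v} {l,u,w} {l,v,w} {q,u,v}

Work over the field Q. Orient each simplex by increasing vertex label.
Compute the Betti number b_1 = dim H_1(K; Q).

b_1=5

n_0=10 n_1=27 n_2=17  [Q]
∂1: piv[au,av,bd,bk,bl,bq,bu,bw] rk=8  ker:bv,dk,dl,du,dv,dw,kl,kq,kv,kw,lq,lu,lv,lw,qu,qv,uv,uw,vw
∂2: piv[auv,bdk,bdl,bdu,blu,bqv,bvw,dlw,duw,klv,klw,kvw,lqv,quv] rk=14  ker:dlu,luw,lvw
b_1=(27−8)−14=5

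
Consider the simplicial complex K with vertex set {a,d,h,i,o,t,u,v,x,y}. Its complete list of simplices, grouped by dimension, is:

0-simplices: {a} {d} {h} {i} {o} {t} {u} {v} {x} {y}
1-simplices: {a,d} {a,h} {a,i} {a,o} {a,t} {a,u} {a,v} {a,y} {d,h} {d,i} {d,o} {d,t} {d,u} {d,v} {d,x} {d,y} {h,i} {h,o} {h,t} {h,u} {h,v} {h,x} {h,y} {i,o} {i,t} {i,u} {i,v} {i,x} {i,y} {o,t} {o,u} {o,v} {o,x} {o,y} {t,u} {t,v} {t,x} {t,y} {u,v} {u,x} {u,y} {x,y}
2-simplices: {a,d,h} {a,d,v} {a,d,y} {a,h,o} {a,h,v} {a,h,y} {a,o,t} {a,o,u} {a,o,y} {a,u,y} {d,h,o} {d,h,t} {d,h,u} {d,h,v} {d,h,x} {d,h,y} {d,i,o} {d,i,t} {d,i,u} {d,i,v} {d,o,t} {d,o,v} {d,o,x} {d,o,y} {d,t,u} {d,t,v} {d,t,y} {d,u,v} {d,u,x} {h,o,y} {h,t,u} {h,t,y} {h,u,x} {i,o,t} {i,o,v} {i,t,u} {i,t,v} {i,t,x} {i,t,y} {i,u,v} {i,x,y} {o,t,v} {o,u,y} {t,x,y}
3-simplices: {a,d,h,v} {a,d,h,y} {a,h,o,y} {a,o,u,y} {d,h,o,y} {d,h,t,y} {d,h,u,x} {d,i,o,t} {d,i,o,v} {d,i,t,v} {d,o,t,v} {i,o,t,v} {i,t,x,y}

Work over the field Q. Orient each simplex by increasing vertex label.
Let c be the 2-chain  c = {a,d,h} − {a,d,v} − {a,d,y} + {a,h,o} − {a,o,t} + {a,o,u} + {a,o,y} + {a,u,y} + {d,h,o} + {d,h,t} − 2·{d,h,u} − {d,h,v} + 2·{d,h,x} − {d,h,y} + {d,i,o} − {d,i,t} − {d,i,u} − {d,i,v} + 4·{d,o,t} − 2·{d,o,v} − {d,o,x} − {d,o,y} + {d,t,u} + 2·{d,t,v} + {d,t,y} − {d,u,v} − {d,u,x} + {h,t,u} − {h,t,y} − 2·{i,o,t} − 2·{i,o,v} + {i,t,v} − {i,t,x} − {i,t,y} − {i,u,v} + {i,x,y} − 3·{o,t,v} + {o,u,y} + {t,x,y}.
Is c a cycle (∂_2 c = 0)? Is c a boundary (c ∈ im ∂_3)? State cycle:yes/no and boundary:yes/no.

n_0=10 n_1=42 n_2=44 n_3=13  [Q]
∂1: piv[ad,ah,ai,ao,at,au,av,ay,dx] rk=9  ker:dh,di,do,dt,du,dv,dy,hi,ho,ht,hu,hv,hx,hy,io,it,iu,iv,ix,iy,ot,ou,ov,ox,oy,tu,tv,tx,ty,uv,ux,uy,xy
∂2: piv[adh,adv,ady,aho,ahv,ahy,aot,aou,aoy,auy,dho,dht,dhu,dhx,dio,dit,diu,div,dot,dov,dox,dtu,dtv,dty,duv,dux,itx,ity,ixy] rk=29  ker:dhv,dhy,doy,hoy,htu,hty,hux,iot,iov,itu,itv,iuv,otv,ouy,txy
∂3: piv[adhv,adhy,ahoy,aouy,dhoy,dhty,dhux,diot,diov,ditv,dotv,itxy] rk=12  ker:iotv
∂2c = −{a,d} + {a,t} + {a,v} − {a,y} + {d,h} − 2·{d,i} − 2·{d,o} + 2·{d,v} + 2·{h,o} + {h,t} − 3·{h,u} − {h,v} + 2·{h,x} − 3·{i,o} − 2·{i,u} + {i,v} + 2·{i,x} − 2·{o,t} + 2·{o,u} − {o,v} − {o,x} − {o,y} + 2·{t,u} − 2·{t,y} − 2·{u,v} − {u,x} + 2·{u,y} + 2·{x,y}

cycle:no boundary:no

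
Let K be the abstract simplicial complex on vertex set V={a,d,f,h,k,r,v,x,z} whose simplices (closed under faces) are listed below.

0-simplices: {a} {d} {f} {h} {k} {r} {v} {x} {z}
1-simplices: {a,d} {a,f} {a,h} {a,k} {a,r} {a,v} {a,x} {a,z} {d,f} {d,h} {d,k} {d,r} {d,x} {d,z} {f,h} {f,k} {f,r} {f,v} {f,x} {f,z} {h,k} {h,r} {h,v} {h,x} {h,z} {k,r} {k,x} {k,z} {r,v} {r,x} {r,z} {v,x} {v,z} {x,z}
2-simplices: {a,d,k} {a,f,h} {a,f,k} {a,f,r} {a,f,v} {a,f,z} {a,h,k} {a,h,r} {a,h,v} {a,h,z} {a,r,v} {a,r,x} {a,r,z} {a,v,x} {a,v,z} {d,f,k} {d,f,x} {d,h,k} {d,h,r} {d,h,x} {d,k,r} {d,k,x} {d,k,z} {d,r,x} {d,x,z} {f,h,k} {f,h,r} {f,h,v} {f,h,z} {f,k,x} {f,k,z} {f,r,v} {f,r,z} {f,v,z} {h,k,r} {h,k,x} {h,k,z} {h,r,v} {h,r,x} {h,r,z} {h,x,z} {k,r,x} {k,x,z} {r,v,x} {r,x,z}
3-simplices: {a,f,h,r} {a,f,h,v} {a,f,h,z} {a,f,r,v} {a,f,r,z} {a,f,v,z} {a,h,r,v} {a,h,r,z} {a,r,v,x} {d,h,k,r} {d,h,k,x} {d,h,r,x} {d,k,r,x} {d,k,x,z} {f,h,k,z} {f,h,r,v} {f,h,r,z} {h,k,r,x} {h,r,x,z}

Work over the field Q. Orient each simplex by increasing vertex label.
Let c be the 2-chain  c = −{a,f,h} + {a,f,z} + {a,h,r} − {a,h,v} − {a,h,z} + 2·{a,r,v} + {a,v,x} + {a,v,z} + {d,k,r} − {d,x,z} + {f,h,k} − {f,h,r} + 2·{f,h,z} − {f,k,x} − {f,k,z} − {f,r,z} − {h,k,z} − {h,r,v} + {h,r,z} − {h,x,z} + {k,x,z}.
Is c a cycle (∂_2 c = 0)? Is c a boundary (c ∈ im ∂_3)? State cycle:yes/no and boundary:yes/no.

cycle:no boundary:no

n_0=9 n_1=34 n_2=45 n_3=19  [Q]
∂1: piv[ad,af,ah,ak,ar,av,ax,az] rk=8  ker:df,dh,dk,dr,dx,dz,fh,fk,fr,fv,fx,fz,hk,hr,hv,hx,hz,kr,kx,kz,rv,rx,rz,vx,vz,xz
∂2: piv[adk,afh,afk,afr,afv,afz,ahk,ahr,ahv,ahz,arv,arx,arz,avx,avz,dfk,dfx,dhk,dhr,dhx,dkr,dkx,dkz,drx,dxz,fkz] rk=26  ker:fhk,fhr,fhv,fhz,fkx,frv,frz,fvz,hkr,hkx,hkz,hrv,hrx,hrz,hxz,krx,kxz,rvx,rxz
∂3: piv[afhr,afhv,afhz,afrv,afrz,afvz,ahrv,ahrz,arvx,dhkr,dhkx,dhrx,dkrx,dkxz,fhkz,hrxz] rk=16  ker:fhrv,fhrz,hkrx
∂2c = {a,r} + {a,v} − {a,x} − {a,z} + {d,k} − {d,r} − {d,x} + {d,z} + {f,h} − 3·{f,k} + {f,x} + {f,z} − {h,x} + 2·{h,z} + {k,r} − 3·{k,z} + {r,v} + {v,x} + {v,z} − {x,z}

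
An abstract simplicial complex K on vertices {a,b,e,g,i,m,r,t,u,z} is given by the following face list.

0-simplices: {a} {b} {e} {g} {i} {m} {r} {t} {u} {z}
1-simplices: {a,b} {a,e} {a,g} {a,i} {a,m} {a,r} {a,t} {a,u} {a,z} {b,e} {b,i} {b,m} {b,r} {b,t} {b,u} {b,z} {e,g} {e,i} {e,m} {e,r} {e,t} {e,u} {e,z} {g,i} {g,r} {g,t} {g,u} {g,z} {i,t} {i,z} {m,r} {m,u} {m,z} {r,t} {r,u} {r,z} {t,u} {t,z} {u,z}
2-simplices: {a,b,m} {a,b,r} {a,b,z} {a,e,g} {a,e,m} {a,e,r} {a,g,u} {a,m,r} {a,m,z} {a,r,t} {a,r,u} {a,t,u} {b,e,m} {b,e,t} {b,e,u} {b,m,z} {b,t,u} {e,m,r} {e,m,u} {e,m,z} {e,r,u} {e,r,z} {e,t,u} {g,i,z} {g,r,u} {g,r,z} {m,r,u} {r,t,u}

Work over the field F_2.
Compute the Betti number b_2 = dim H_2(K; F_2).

b_2=5

n_0=10 n_1=39 n_2=28  [Z2]
∂1: piv[ab,ae,ag,ai,am,ar,at,au,az] rk=9  ker:be,bi,bm,br,bt,bu,bz,eg,ei,em,er,et,eu,ez,gi,gr,gt,gu,gz,it,iz,mr,mu,mz,rt,ru,rz,tu,tz,uz
∂2: piv[abm,abr,abz,aeg,aem,aer,agu,amr,amz,art,aru,atu,bem,bet,beu,btu,emu,emz,eru,erz,giz,gru,grz] rk=23  ker:bmz,emr,etu,mru,rtu
b_2=(28−23)−0=5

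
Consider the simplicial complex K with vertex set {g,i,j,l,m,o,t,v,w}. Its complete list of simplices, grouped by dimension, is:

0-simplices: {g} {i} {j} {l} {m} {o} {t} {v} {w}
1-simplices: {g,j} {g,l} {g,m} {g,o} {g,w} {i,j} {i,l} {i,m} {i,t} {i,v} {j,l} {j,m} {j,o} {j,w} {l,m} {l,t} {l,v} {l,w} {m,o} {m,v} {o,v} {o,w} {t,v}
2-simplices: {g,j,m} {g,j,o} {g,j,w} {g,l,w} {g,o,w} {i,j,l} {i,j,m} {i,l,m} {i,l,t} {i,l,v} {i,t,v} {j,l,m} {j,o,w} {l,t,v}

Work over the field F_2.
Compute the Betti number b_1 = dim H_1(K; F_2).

n_0=9 n_1=23 n_2=14  [Z2]
∂1: piv[gj,gl,gm,go,gw,ij,it,iv] rk=8  ker:il,im,jl,jm,jo,jw,lm,lt,lv,lw,mo,mv,ov,ow,tv
∂2: piv[gjm,gjo,gjw,glw,gow,ijl,ijm,ilm,ilt,ilv,itv] rk=11  ker:jlm,jow,ltv
b_1=(23−8)−11=4

b_1=4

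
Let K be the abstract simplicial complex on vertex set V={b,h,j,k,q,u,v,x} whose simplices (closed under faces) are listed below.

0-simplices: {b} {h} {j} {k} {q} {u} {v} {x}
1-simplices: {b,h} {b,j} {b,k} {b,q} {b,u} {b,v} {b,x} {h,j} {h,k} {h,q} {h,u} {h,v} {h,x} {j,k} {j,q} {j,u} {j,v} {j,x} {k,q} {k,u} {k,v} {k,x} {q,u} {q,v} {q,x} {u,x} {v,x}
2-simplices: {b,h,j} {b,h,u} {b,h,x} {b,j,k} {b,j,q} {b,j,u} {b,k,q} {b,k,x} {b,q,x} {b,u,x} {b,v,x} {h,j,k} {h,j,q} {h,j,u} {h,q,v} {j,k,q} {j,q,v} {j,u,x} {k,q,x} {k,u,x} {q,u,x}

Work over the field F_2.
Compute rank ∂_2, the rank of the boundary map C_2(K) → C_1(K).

rank∂_2=18

n_0=8 n_1=27 n_2=21  [Z2]
∂1: piv[bh,bj,bk,bq,bu,bv,bx] rk=7  ker:hj,hk,hq,hu,hv,hx,jk,jq,ju,jv,jx,kq,ku,kv,kx,qu,qv,qx,ux,vx
∂2: piv[bhj,bhu,bhx,bjk,bjq,bju,bkq,bkx,bqx,bux,bvx,hjk,hjq,hqv,jqv,jux,kux,qux] rk=18  ker:hju,jkq,kqx
rk∂_2=18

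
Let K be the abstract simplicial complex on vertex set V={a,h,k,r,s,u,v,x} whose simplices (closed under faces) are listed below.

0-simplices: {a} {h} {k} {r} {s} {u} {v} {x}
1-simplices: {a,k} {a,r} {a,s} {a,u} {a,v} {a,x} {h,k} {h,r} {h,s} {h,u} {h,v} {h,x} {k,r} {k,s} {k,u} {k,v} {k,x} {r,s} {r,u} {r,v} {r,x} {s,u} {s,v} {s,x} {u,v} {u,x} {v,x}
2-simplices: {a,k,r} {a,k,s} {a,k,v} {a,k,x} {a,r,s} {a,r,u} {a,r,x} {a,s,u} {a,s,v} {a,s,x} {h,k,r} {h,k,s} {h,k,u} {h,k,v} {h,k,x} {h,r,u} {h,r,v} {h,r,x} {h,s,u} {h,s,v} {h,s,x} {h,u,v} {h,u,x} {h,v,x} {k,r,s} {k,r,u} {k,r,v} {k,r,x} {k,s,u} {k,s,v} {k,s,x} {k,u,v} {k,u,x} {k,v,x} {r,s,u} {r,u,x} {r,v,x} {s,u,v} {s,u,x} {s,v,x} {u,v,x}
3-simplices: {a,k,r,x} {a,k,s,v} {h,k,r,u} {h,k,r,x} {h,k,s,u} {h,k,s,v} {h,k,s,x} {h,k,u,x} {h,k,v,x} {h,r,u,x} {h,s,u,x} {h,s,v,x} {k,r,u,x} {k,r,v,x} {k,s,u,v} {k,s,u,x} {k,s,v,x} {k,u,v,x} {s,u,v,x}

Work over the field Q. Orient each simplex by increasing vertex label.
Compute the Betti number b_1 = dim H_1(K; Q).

b_1=0

n_0=8 n_1=27 n_2=41 n_3=19  [Q]
∂1: piv[ak,ar,as,au,av,ax,hk] rk=7  ker:hr,hs,hu,hv,hx,kr,ks,ku,kv,kx,rs,ru,rv,rx,su,sv,sx,uv,ux,vx
∂2: piv[akr,aks,akv,akx,ars,aru,arx,asu,asv,asx,hkr,hks,hku,hkv,hkx,hru,hrv,huv,hux,hvx] rk=20  ker:hrx,hsu,hsv,hsx,krs,kru,krv,krx,ksu,ksv,ksx,kuv,kux,kvx,rsu,rux,rvx,suv,sux,svx,uvx
∂3: piv[akrx,aksv,hkru,hkrx,hksu,hksv,hksx,hkux,hkvx,hrux,hsux,hsvx,krvx,ksuv,kuvx] rk=15  ker:krux,ksux,ksvx,suvx
b_1=(27−7)−20=0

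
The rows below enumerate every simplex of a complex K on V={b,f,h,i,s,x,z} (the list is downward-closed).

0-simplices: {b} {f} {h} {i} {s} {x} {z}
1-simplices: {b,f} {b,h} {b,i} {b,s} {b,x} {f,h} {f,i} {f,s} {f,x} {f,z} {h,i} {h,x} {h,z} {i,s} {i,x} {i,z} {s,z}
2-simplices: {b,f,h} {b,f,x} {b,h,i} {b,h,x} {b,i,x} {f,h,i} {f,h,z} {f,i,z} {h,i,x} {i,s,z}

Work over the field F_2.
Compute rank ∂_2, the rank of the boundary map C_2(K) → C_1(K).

rank∂_2=9

n_0=7 n_1=17 n_2=10  [Z2]
∂1: piv[bf,bh,bi,bs,bx,fz] rk=6  ker:fh,fi,fs,fx,hi,hx,hz,is,ix,iz,sz
∂2: piv[bfh,bfx,bhi,bhx,bix,fhi,fhz,fiz,isz] rk=9  ker:hix
rk∂_2=9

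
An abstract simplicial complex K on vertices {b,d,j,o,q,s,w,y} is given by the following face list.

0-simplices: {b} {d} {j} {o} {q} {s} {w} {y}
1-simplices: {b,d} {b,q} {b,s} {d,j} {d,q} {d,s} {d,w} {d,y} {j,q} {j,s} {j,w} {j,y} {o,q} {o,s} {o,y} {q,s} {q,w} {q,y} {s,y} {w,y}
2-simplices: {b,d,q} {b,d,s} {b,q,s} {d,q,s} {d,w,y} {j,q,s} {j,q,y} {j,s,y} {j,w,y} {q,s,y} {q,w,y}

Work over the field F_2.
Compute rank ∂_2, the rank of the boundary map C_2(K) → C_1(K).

rank∂_2=9

n_0=8 n_1=20 n_2=11  [Z2]
∂1: piv[bd,bq,bs,dj,dw,dy,oq] rk=7  ker:dq,ds,jq,js,jw,jy,os,oy,qs,qw,qy,sy,wy
∂2: piv[bdq,bds,bqs,dwy,jqs,jqy,jsy,jwy,qwy] rk=9  ker:dqs,qsy
rk∂_2=9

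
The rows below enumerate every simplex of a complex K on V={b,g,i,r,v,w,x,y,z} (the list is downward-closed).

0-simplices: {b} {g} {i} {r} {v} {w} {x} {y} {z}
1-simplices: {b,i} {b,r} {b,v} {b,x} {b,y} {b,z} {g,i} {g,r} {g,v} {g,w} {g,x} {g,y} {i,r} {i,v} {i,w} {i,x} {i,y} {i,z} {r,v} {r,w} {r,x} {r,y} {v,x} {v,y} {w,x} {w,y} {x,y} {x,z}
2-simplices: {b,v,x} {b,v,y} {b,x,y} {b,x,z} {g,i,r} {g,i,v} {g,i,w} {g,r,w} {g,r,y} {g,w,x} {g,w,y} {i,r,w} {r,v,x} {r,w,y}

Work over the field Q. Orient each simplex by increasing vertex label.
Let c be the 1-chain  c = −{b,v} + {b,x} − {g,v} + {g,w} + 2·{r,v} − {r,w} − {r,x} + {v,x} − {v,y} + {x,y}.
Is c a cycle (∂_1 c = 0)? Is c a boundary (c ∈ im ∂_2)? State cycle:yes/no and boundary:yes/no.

cycle:yes boundary:no

n_0=9 n_1=28 n_2=14  [Q]
∂1: piv[bi,br,bv,bx,by,bz,gi,gw] rk=8  ker:gr,gv,gx,gy,ir,iv,iw,ix,iy,iz,rv,rw,rx,ry,vx,vy,wx,wy,xy,xz
∂2: piv[bvx,bvy,bxy,bxz,gir,giv,giw,grw,gry,gwx,gwy,rvx] rk=12  ker:irw,rwy
∂1c = 0
c vs im∂2: residual ≠ 0 ⇒ not boundary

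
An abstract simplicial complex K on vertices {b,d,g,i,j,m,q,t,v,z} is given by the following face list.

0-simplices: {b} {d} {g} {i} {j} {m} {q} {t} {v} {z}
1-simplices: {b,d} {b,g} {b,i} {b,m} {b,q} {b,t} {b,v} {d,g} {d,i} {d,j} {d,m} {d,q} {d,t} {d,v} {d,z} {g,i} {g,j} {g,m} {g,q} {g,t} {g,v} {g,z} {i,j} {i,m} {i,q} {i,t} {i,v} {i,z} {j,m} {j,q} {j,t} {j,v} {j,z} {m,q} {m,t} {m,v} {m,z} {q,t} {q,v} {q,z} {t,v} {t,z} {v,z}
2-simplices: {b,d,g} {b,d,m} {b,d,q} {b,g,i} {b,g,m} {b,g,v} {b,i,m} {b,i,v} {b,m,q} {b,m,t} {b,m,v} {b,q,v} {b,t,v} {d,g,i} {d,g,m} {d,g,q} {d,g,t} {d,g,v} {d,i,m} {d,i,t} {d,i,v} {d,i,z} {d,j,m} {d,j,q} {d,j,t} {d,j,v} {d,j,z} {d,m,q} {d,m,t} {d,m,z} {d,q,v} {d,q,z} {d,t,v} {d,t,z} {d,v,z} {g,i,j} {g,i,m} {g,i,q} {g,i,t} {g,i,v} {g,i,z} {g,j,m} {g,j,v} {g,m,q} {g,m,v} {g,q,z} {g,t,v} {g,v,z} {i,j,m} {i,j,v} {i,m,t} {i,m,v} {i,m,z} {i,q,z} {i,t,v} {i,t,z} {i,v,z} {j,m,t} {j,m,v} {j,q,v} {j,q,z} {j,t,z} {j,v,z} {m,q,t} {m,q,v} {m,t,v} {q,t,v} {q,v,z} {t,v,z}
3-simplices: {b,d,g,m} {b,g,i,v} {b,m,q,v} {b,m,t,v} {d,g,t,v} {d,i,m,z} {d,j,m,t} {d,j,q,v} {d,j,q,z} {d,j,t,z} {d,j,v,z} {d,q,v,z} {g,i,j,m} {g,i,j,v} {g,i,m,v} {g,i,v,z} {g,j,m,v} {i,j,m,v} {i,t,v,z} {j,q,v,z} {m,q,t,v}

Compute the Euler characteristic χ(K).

n_0=10 n_1=43 n_2=69 n_3=21
χ=+10−43+69−21=15

χ(K)=15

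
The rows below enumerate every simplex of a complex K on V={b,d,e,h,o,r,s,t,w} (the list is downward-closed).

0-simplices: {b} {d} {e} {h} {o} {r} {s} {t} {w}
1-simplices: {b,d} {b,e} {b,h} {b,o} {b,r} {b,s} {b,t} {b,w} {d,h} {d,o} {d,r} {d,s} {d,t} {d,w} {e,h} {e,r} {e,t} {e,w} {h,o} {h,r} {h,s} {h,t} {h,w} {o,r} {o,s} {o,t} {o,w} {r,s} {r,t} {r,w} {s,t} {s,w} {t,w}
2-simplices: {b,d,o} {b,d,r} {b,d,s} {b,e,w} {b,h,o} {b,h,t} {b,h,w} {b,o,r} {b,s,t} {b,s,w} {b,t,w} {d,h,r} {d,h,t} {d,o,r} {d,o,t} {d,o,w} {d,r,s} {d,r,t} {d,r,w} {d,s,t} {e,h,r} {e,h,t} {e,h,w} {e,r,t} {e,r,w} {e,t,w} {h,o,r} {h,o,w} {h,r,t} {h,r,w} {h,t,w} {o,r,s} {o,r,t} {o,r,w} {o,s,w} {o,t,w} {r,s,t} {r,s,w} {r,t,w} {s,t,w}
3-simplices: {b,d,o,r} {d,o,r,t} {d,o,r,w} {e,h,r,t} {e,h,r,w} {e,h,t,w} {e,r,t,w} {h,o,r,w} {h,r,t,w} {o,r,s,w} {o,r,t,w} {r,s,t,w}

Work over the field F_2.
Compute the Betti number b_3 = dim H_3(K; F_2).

n_0=9 n_1=33 n_2=40 n_3=12  [Z2]
∂1: piv[bd,be,bh,bo,br,bs,bt,bw] rk=8  ker:dh,do,dr,ds,dt,dw,eh,er,et,ew,ho,hr,hs,ht,hw,or,os,ot,ow,rs,rt,rw,st,sw,tw
∂2: piv[bdo,bdr,bds,bew,bho,bht,bhw,bor,bst,bsw,btw,dhr,dht,dot,dow,drs,drt,drw,dst,ehr,eht,ehw,erw,ors] rk=24  ker:dor,ert,etw,hor,how,hrt,hrw,htw,ort,orw,osw,otw,rst,rsw,rtw,stw
∂3: piv[bdor,dort,dorw,ehrt,ehrw,ehtw,ertw,horw,orsw,ortw,rstw] rk=11  ker:hrtw
b_3=(12−11)−0=1

b_3=1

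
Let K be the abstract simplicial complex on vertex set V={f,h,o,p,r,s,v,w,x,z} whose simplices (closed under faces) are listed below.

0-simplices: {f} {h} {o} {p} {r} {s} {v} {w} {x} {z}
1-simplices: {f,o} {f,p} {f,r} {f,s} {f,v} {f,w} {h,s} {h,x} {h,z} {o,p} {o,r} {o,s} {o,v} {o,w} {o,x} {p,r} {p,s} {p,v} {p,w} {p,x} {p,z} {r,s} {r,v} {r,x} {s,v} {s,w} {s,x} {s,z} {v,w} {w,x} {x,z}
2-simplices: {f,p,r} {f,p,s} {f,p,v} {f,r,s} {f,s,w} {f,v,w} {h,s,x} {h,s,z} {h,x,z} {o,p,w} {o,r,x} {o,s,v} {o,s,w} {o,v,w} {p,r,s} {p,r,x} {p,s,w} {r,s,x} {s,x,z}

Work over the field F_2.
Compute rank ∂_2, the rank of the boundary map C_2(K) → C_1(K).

rank∂_2=17

n_0=10 n_1=31 n_2=19  [Z2]
∂1: piv[fo,fp,fr,fs,fv,fw,hs,hx,hz] rk=9  ker:op,or,os,ov,ow,ox,pr,ps,pv,pw,px,pz,rs,rv,rx,sv,sw,sx,sz,vw,wx,xz
∂2: piv[fpr,fps,fpv,frs,fsw,fvw,hsx,hsz,hxz,opw,orx,osv,osw,ovw,prx,psw,rsx] rk=17  ker:prs,sxz
rk∂_2=17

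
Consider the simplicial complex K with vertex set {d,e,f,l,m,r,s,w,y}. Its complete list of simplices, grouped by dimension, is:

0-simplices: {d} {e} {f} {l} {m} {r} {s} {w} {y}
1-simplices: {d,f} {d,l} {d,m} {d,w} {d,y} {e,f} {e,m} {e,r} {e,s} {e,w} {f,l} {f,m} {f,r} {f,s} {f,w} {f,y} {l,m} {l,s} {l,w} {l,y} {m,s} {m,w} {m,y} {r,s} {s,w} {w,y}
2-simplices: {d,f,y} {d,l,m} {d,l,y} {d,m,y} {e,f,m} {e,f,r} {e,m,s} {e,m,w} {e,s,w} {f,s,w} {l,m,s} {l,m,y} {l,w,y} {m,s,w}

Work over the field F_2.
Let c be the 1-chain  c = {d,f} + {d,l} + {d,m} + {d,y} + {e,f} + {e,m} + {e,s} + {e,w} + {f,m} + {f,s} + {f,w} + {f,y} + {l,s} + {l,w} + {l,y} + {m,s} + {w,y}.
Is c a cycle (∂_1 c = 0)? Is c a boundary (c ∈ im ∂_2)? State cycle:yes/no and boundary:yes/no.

n_0=9 n_1=26 n_2=14  [Z2]
∂1: piv[df,dl,dm,dw,dy,ef,er,es] rk=8  ker:em,ew,fl,fm,fr,fs,fw,fy,lm,ls,lw,ly,ms,mw,my,rs,sw,wy
∂2: piv[dfy,dlm,dly,dmy,efm,efr,ems,emw,esw,fsw,lms,lwy] rk=12  ker:lmy,msw
∂1c = 0
c vs im∂2: reduces to 0 ⇒ boundary

cycle:yes boundary:yes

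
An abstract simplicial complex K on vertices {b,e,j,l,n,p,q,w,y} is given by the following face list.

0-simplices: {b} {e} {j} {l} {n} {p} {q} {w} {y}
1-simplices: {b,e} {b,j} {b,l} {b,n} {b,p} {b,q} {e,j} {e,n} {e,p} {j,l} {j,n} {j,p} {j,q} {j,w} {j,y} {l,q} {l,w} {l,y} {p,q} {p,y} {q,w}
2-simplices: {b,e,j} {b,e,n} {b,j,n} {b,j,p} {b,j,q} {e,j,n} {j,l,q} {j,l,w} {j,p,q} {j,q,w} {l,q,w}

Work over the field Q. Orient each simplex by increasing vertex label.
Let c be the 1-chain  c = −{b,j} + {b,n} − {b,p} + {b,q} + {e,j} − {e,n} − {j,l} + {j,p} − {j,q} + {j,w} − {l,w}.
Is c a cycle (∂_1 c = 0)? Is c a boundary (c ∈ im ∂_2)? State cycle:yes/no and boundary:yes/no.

cycle:yes boundary:yes

n_0=9 n_1=21 n_2=11  [Q]
∂1: piv[be,bj,bl,bn,bp,bq,jw,jy] rk=8  ker:ej,en,ep,jl,jn,jp,jq,lq,lw,ly,pq,py,qw
∂2: piv[bej,ben,bjn,bjp,bjq,jlq,jlw,jpq,jqw] rk=9  ker:ejn,lqw
∂1c = 0
c vs im∂2: reduces to 0 ⇒ boundary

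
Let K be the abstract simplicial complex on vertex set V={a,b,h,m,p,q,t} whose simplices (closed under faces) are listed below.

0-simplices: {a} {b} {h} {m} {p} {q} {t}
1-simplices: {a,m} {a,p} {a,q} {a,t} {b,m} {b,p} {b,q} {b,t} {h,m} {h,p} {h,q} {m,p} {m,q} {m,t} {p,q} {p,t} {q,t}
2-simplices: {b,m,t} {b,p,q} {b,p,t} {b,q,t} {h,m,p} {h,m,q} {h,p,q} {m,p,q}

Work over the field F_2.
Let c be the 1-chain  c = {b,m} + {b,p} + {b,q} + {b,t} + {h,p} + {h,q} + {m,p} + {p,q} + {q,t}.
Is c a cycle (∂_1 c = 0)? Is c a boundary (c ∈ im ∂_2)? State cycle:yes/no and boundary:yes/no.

n_0=7 n_1=17 n_2=8  [Z2]
∂1: piv[am,ap,aq,at,bm,hm] rk=6  ker:bp,bq,bt,hp,hq,mp,mq,mt,pq,pt,qt
∂2: piv[bmt,bpq,bpt,bqt,hmp,hmq,hpq] rk=7  ker:mpq
∂1c = 0
c vs im∂2: residual ≠ 0 ⇒ not boundary

cycle:yes boundary:no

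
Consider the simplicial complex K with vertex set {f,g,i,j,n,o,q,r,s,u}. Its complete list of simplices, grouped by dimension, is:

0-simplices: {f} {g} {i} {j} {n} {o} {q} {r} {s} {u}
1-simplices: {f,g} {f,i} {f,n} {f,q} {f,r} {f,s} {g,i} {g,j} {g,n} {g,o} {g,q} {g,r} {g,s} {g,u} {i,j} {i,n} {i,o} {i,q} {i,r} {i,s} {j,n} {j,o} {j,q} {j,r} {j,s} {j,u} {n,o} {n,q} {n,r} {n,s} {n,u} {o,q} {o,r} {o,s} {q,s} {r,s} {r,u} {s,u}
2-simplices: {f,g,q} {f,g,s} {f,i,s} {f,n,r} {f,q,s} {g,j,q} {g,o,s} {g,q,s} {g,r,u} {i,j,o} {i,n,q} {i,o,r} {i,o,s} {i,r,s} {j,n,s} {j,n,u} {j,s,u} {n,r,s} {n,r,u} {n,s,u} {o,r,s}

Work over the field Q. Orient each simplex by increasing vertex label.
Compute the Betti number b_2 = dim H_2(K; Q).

n_0=10 n_1=38 n_2=21  [Q]
∂1: piv[fg,fi,fn,fq,fr,fs,gj,go,gu] rk=9  ker:gi,gn,gq,gr,gs,ij,in,io,iq,ir,is,jn,jo,jq,jr,js,ju,no,nq,nr,ns,nu,oq,or,os,qs,rs,ru,su
∂2: piv[fgq,fgs,fis,fnr,fqs,gjq,gos,gru,ijo,inq,ior,ios,irs,jns,jnu,jsu,nrs,nru] rk=18  ker:gqs,nsu,ors
b_2=(21−18)−0=3

b_2=3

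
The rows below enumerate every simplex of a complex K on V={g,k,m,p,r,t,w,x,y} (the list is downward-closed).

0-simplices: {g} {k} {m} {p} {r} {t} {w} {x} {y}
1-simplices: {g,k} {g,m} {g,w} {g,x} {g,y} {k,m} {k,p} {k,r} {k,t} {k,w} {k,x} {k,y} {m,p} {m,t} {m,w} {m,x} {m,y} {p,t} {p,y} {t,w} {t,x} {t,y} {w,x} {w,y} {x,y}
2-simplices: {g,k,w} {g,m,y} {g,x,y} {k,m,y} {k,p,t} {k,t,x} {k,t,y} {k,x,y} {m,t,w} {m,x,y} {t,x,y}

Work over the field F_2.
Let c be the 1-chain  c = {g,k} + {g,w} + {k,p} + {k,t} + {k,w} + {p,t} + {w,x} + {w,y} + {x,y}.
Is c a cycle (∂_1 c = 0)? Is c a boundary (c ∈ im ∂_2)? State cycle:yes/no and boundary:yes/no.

n_0=9 n_1=25 n_2=11  [Z2]
∂1: piv[gk,gm,gw,gx,gy,kp,kr,kt] rk=8  ker:km,kw,kx,ky,mp,mt,mw,mx,my,pt,py,tw,tx,ty,wx,wy,xy
∂2: piv[gkw,gmy,gxy,kmy,kpt,ktx,kty,kxy,mtw,mxy] rk=10  ker:txy
∂1c = 0
c vs im∂2: residual ≠ 0 ⇒ not boundary

cycle:yes boundary:no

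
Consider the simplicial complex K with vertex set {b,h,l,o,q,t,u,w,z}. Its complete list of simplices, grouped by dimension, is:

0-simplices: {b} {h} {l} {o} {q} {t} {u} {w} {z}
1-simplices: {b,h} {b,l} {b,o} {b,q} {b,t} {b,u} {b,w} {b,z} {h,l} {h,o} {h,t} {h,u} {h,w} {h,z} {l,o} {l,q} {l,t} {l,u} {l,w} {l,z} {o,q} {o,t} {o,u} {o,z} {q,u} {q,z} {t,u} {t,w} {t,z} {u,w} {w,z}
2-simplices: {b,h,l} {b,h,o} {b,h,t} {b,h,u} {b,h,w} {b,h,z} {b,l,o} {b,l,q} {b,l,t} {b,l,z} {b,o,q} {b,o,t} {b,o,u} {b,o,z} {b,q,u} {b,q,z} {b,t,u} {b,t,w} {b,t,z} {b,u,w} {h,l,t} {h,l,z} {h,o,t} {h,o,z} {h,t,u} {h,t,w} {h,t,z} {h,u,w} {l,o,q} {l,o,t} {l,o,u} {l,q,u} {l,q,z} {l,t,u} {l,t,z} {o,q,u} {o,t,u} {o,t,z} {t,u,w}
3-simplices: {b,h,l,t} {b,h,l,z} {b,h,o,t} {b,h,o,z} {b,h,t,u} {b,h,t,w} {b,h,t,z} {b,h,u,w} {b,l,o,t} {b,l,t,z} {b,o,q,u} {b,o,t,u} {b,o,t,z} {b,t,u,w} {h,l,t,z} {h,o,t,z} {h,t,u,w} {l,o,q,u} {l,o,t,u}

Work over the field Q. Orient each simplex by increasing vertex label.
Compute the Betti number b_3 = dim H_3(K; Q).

n_0=9 n_1=31 n_2=39 n_3=19  [Q]
∂1: piv[bh,bl,bo,bq,bt,bu,bw,bz] rk=8  ker:hl,ho,ht,hu,hw,hz,lo,lq,lt,lu,lw,lz,oq,ot,ou,oz,qu,qz,tu,tw,tz,uw,wz
∂2: piv[bhl,bho,bht,bhu,bhw,bhz,blo,blq,blt,blz,boq,bot,bou,boz,bqu,bqz,btu,btw,btz,buw,lou] rk=21  ker:hlt,hlz,hot,hoz,htu,htw,htz,huw,loq,lot,lqu,lqz,ltu,ltz,oqu,otu,otz,tuw
∂3: piv[bhlt,bhlz,bhot,bhoz,bhtu,bhtw,bhtz,bhuw,blot,bltz,boqu,botu,botz,btuw,loqu,lotu] rk=16  ker:hltz,hotz,htuw
b_3=(19−16)−0=3

b_3=3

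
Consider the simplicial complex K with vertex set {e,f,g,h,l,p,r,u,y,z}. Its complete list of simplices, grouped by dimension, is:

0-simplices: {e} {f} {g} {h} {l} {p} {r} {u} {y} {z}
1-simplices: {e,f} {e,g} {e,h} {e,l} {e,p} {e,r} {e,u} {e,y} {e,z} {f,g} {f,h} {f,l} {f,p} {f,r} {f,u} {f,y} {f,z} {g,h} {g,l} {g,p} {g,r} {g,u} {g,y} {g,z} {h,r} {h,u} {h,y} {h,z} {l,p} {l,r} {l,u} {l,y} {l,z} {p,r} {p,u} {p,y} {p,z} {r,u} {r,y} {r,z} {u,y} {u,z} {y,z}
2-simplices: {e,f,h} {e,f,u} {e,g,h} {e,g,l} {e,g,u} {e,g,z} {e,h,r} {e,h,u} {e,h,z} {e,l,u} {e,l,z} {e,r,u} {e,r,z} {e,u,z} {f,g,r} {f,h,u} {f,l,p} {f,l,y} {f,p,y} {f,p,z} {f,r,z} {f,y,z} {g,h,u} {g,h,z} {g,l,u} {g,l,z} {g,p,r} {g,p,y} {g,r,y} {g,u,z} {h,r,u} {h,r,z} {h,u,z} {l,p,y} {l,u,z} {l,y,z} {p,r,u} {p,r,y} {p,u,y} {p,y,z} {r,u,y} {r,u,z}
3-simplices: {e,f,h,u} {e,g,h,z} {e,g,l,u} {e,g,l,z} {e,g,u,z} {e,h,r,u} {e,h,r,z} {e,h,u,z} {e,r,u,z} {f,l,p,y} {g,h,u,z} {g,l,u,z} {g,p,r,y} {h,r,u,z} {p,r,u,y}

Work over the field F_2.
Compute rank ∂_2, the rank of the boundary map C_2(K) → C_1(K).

rank∂_2=27

n_0=10 n_1=43 n_2=42 n_3=15  [Z2]
∂1: piv[ef,eg,eh,el,ep,er,eu,ey,ez] rk=9  ker:fg,fh,fl,fp,fr,fu,fy,fz,gh,gl,gp,gr,gu,gy,gz,hr,hu,hy,hz,lp,lr,lu,ly,lz,pr,pu,py,pz,ru,ry,rz,uy,uz,yz
∂2: piv[efh,efu,egh,egl,egu,egz,ehr,ehu,ehz,elu,elz,eru,erz,euz,fgr,flp,fly,fpy,fpz,frz,fyz,gpr,gpy,gry,lyz,pru,puy] rk=27  ker:fhu,ghu,ghz,glu,glz,guz,hru,hrz,huz,lpy,luz,pry,pyz,ruy,ruz
∂3: piv[efhu,eghz,eglu,eglz,eguz,ehru,ehrz,ehuz,eruz,flpy,ghuz,gluz,gpry,pruy] rk=14  ker:hruz
rk∂_2=27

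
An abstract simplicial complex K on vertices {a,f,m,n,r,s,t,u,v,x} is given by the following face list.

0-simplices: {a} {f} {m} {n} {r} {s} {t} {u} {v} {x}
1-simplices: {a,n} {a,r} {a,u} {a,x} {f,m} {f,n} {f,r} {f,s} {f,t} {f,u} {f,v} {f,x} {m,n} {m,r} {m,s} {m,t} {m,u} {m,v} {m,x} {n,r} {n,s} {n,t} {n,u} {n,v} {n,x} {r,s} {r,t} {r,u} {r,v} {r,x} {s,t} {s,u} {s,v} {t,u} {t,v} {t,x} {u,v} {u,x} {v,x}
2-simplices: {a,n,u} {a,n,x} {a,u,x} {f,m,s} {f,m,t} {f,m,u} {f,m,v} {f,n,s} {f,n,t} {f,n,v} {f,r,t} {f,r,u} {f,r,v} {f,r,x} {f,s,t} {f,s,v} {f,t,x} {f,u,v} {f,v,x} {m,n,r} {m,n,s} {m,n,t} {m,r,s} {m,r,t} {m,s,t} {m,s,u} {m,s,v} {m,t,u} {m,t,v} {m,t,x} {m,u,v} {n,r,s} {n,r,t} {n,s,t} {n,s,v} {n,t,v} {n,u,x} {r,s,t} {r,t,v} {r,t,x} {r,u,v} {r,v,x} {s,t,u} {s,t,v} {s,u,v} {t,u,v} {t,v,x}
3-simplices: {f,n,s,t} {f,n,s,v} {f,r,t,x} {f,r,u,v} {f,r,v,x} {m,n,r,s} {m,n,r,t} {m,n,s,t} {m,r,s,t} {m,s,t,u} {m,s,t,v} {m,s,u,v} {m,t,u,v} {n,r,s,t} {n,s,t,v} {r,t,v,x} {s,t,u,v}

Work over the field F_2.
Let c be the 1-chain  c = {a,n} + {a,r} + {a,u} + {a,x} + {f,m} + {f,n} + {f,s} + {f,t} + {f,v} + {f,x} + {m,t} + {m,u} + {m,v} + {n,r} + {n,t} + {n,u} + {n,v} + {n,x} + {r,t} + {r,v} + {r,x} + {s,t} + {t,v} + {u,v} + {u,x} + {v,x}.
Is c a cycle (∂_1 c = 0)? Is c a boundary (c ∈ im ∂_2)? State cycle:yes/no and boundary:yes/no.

n_0=10 n_1=39 n_2=47 n_3=17  [Z2]
∂1: piv[an,ar,au,ax,fm,fn,fs,ft,fv] rk=9  ker:fr,fu,fx,mn,mr,ms,mt,mu,mv,mx,nr,ns,nt,nu,nv,nx,rs,rt,ru,rv,rx,st,su,sv,tu,tv,tx,uv,ux,vx
∂2: piv[anu,anx,aux,fms,fmt,fmu,fmv,fns,fnt,fnv,frt,fru,frv,frx,fst,fsv,ftx,fuv,fvx,mnr,mns,mrs,mrt,msu,mtu,mtv,mtx] rk=27  ker:mnt,mst,msv,muv,nrs,nrt,nst,nsv,ntv,nux,rst,rtv,rtx,ruv,rvx,stu,stv,suv,tuv,tvx
∂3: piv[fnst,fnsv,frtx,fruv,frvx,mnrs,mnrt,mnst,mrst,mstu,mstv,msuv,mtuv,nstv,rtvx] rk=15  ker:nrst,stuv
∂1c = {n} + {r} + {u} + {v}

cycle:no boundary:no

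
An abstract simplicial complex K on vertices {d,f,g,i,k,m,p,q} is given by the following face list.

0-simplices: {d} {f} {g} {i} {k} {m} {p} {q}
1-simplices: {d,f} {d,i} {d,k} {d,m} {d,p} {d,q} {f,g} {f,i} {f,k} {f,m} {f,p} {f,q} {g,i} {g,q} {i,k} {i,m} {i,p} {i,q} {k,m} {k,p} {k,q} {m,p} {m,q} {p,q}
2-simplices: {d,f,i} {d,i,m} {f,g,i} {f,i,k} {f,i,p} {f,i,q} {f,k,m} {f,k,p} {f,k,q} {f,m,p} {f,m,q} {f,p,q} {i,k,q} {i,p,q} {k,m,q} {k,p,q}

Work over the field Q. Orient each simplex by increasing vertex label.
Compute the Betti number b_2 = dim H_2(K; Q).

b_2=4

n_0=8 n_1=24 n_2=16  [Q]
∂1: piv[df,di,dk,dm,dp,dq,fg] rk=7  ker:fi,fk,fm,fp,fq,gi,gq,ik,im,ip,iq,km,kp,kq,mp,mq,pq
∂2: piv[dfi,dim,fgi,fik,fip,fiq,fkm,fkp,fkq,fmp,fmq,fpq] rk=12  ker:ikq,ipq,kmq,kpq
b_2=(16−12)−0=4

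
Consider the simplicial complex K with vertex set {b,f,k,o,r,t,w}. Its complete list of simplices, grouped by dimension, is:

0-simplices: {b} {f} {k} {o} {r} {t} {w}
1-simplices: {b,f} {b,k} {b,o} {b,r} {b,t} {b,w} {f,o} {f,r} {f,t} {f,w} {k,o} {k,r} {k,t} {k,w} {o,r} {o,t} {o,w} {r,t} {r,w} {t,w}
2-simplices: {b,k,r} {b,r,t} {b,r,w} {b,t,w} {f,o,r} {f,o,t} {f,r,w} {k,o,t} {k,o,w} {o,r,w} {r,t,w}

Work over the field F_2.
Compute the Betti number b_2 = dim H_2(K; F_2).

n_0=7 n_1=20 n_2=11  [Z2]
∂1: piv[bf,bk,bo,br,bt,bw] rk=6  ker:fo,fr,ft,fw,ko,kr,kt,kw,or,ot,ow,rt,rw,tw
∂2: piv[bkr,brt,brw,btw,for,fot,frw,kot,kow,orw] rk=10  ker:rtw
b_2=(11−10)−0=1

b_2=1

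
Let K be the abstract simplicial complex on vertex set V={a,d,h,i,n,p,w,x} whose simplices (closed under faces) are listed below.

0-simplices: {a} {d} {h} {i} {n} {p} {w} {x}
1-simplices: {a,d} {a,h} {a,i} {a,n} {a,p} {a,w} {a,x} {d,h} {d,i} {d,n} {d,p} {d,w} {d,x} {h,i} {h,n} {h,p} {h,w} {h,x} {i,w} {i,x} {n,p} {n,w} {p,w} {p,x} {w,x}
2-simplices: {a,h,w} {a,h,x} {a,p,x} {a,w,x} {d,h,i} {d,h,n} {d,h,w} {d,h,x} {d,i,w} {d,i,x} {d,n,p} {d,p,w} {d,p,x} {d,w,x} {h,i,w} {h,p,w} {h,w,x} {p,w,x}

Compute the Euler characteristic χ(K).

χ(K)=1

n_0=8 n_1=25 n_2=18
χ=+8−25+18=1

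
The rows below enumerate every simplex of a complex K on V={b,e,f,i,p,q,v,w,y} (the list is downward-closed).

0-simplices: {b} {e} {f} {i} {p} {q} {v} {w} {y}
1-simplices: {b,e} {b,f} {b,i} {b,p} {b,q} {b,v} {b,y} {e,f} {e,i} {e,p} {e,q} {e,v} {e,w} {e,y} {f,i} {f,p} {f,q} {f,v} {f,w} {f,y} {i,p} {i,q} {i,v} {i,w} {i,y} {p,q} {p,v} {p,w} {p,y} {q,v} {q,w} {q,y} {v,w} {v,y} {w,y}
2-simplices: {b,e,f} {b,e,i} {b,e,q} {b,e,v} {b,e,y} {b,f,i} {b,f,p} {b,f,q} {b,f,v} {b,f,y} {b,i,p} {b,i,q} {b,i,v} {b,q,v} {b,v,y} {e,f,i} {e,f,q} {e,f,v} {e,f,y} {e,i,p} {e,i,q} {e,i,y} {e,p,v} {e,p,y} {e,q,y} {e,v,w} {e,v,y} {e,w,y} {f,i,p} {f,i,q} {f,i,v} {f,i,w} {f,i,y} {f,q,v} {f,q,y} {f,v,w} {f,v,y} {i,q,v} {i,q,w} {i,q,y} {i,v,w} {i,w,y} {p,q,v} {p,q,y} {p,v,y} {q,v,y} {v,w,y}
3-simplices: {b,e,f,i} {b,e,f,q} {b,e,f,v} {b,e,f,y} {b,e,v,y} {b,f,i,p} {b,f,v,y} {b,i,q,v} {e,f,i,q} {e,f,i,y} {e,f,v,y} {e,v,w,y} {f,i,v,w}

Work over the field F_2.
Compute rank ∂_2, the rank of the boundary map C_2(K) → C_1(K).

rank∂_2=26

n_0=9 n_1=35 n_2=47 n_3=13  [Z2]
∂1: piv[be,bf,bi,bp,bq,bv,by,ew] rk=8  ker:ef,ei,ep,eq,ev,ey,fi,fp,fq,fv,fw,fy,ip,iq,iv,iw,iy,pq,pv,pw,py,qv,qw,qy,vw,vy,wy
∂2: piv[bef,bei,beq,bev,bey,bfi,bfp,bfq,bfv,bfy,bip,biq,biv,bqv,bvy,eip,eiy,epv,epy,eqy,evw,ewy,fiw,fvw,iqw,pqv] rk=26  ker:efi,efq,efv,efy,eiq,evy,fip,fiq,fiv,fiy,fqv,fqy,fvy,iqv,iqy,ivw,iwy,pqy,pvy,qvy,vwy
∂3: piv[befi,befq,befv,befy,bevy,bfip,bfvy,biqv,efiq,efiy,evwy,fivw] rk=12  ker:efvy
rk∂_2=26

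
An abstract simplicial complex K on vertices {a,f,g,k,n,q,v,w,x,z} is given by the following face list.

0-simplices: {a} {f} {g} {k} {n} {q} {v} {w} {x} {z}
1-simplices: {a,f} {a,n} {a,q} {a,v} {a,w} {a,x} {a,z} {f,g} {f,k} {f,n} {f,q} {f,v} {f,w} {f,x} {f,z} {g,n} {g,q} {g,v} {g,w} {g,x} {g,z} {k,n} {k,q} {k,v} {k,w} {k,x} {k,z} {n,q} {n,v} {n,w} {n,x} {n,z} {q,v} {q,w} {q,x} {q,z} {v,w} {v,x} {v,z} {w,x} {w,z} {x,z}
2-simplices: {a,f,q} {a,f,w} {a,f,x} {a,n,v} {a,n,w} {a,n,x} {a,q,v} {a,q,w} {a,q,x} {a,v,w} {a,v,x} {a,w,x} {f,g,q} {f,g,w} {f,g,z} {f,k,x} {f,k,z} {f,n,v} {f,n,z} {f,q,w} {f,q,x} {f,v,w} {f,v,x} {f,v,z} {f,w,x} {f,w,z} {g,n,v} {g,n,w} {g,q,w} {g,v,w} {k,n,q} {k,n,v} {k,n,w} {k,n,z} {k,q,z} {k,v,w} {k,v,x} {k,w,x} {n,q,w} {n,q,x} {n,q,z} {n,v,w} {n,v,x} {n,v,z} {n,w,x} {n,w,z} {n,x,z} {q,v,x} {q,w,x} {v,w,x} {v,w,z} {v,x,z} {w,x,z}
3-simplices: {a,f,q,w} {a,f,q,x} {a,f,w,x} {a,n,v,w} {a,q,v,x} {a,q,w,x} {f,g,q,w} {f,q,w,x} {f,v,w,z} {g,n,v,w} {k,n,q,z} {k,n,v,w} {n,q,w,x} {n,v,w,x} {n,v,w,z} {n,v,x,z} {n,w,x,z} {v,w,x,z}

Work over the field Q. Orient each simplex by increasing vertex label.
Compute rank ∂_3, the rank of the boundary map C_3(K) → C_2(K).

n_0=10 n_1=42 n_2=53 n_3=18  [Q]
∂1: piv[af,an,aq,av,aw,ax,az,fg,fk] rk=9  ker:fn,fq,fv,fw,fx,fz,gn,gq,gv,gw,gx,gz,kn,kq,kv,kw,kx,kz,nq,nv,nw,nx,nz,qv,qw,qx,qz,vw,vx,vz,wx,wz,xz
∂2: piv[afq,afw,afx,anv,anw,anx,aqv,aqw,aqx,avw,avx,awx,fgq,fgw,fgz,fkx,fkz,fnv,fnz,fvw,fvz,fwz,gnv,gnw,knq,knv,knw,knz,kqz,nqw,nxz] rk=31  ker:fqw,fqx,fvx,fwx,gqw,gvw,kvw,kvx,kwx,nqx,nqz,nvw,nvx,nvz,nwx,nwz,qvx,qwx,vwx,vwz,vxz,wxz
∂3: piv[afqw,afqx,afwx,anvw,aqvx,aqwx,fgqw,fvwz,gnvw,knqz,knvw,nqwx,nvwx,nvwz,nvxz,nwxz] rk=16  ker:fqwx,vwxz
rk∂_3=16

rank∂_3=16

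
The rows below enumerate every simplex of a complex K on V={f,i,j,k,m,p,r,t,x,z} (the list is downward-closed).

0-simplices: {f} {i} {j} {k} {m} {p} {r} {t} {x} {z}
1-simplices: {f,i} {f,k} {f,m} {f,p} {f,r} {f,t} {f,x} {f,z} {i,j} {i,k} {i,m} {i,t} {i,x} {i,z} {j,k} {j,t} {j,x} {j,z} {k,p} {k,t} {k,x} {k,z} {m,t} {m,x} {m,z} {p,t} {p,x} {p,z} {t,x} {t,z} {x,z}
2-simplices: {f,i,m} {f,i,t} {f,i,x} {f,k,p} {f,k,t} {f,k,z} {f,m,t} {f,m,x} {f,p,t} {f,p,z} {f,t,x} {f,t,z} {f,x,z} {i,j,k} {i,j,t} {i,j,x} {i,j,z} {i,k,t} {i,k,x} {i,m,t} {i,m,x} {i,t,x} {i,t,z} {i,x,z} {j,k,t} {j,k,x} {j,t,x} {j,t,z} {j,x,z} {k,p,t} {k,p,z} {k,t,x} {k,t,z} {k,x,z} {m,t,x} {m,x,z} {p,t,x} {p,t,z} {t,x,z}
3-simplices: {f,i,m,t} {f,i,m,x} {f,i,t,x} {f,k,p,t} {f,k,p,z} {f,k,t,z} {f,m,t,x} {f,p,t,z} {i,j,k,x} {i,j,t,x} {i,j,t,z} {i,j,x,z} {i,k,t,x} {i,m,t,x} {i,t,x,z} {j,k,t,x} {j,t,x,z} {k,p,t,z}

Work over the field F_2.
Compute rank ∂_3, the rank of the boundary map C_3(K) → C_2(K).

n_0=10 n_1=31 n_2=39 n_3=18  [Z2]
∂1: piv[fi,fk,fm,fp,fr,ft,fx,fz,ij] rk=9  ker:ik,im,it,ix,iz,jk,jt,jx,jz,kp,kt,kx,kz,mt,mx,mz,pt,px,pz,tx,tz,xz
∂2: piv[fim,fit,fix,fkp,fkt,fkz,fmt,fmx,fpt,fpz,ftx,ftz,fxz,ijk,ijt,ijx,ijz,ikt,ikx,itz,mxz,ptx] rk=22  ker:imt,imx,itx,ixz,jkt,jkx,jtx,jtz,jxz,kpt,kpz,ktx,ktz,kxz,mtx,ptz,txz
∂3: piv[fimt,fimx,fitx,fkpt,fkpz,fktz,fmtx,fptz,ijkx,ijtx,ijtz,ijxz,iktx,itxz,jktx] rk=15  ker:imtx,jtxz,kptz
rk∂_3=15

rank∂_3=15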